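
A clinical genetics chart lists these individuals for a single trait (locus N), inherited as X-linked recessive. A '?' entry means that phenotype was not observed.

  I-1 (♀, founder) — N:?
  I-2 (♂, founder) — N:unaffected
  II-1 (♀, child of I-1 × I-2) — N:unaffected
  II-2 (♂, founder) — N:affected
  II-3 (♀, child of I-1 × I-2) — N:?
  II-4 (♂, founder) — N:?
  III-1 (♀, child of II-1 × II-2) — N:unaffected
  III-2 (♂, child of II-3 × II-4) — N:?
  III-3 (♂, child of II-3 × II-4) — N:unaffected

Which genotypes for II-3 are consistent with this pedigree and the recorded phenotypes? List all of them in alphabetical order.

N/I-1 ? ·: X^NX^N|X^NX^n|X^nX^n
N/I-2 un ·: X^NY
N/II-1 un I-1×I-2: X^NX^N|X^NX^n
N/II-2 aff ·: X^nY
N/II-3 ? I-1×I-2: X^NX^N|X^NX^n
N/II-4 ? ·: X^NY|X^nY
N/III-1 un II-1×II-2: X^NX^n
N/III-2 ? II-3×II-4: X^NY|X^nY
N/III-3 un II-3×II-4: X^NY
⇒ N over [I-1,I-2,II-1,II-2,II-3,II-4,III-1,III-2,III-3]: 18 consistent

II-3 ∈ {X^NX^N, X^NX^n}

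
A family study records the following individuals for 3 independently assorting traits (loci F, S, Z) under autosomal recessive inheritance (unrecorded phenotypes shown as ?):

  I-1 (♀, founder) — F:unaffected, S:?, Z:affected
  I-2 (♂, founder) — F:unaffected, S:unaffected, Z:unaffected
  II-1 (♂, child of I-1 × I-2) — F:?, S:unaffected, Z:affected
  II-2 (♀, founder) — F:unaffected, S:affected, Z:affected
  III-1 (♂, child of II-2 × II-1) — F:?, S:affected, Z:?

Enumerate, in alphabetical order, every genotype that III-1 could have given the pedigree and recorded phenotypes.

F/I-1 un ·: FF|Ff
F/I-2 un ·: FF|Ff
F/II-1 ? I-1×I-2: FF|Ff|ff
F/II-2 un ·: FF|Ff
F/III-1 ? II-2×II-1: FF|Ff|ff
⇒ F over [I-1,I-2,II-1,II-2,III-1]: 30 consistent
S/I-1 ? ·: SS|Ss|ss
S/I-2 un ·: SS|Ss
S/II-1 un I-1×I-2: Ss
S/II-2 aff ·: ss
S/III-1 aff II-2×II-1: ss
⇒ S over [I-1,I-2,II-1,II-2,III-1]: 5 consistent
Z/I-1 aff ·: zz
Z/I-2 un ·: Zz
Z/II-1 aff I-1×I-2: zz
Z/II-2 aff ·: zz
Z/III-1 ? II-2×II-1: zz
⇒ Z over [I-1,I-2,II-1,II-2,III-1]: 1 consistent

III-1 ∈ {FF ss zz, Ff ss zz, ff ss zz}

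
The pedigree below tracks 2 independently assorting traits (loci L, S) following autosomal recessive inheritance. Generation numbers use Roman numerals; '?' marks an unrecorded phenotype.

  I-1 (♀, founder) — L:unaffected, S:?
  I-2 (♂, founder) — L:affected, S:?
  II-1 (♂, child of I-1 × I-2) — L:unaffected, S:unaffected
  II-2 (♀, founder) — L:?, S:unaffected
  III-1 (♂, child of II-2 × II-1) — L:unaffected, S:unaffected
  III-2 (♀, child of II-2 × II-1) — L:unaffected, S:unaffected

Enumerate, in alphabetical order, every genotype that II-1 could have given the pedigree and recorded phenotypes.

II-1 ∈ {Ll SS, Ll Ss}

L/I-1 un ·: LL|Ll
L/I-2 aff ·: ll
L/II-1 un I-1×I-2: Ll
L/II-2 ? ·: LL|Ll|ll
L/III-1 un II-2×II-1: LL|Ll
L/III-2 un II-2×II-1: LL|Ll
⇒ L over [I-1,I-2,II-1,II-2,III-1,III-2]: 18 consistent
S/I-1 ? ·: SS|Ss|ss
S/I-2 ? ·: SS|Ss|ss
S/II-1 un I-1×I-2: SS|Ss
S/II-2 un ·: SS|Ss
S/III-1 un II-2×II-1: SS|Ss
S/III-2 un II-2×II-1: SS|Ss
⇒ S over [I-1,I-2,II-1,II-2,III-1,III-2]: 76 consistent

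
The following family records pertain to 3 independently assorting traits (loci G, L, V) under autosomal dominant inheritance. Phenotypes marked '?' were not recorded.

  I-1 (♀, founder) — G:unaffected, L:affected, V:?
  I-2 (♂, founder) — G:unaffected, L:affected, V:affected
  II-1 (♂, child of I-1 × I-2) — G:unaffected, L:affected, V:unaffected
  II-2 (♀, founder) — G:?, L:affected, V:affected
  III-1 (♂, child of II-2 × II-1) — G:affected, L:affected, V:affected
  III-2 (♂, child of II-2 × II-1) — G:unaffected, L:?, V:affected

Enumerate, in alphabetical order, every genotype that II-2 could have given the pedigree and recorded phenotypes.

G/I-1 un ·: gg
G/I-2 un ·: gg
G/II-1 un I-1×I-2: gg
G/II-2 ? ·: Gg
G/III-1 aff II-2×II-1: Gg
G/III-2 un II-2×II-1: gg
⇒ G over [I-1,I-2,II-1,II-2,III-1,III-2]: 1 consistent
L/I-1 aff ·: Ll|LL
L/I-2 aff ·: Ll|LL
L/II-1 aff I-1×I-2: Ll|LL
L/II-2 aff ·: Ll|LL
L/III-1 aff II-2×II-1: Ll|LL
L/III-2 ? II-2×II-1: ll|Ll|LL
⇒ L over [I-1,I-2,II-1,II-2,III-1,III-2]: 50 consistent
V/I-1 ? ·: vv|Vv
V/I-2 aff ·: Vv
V/II-1 un I-1×I-2: vv
V/II-2 aff ·: Vv|VV
V/III-1 aff II-2×II-1: Vv
V/III-2 aff II-2×II-1: Vv
⇒ V over [I-1,I-2,II-1,II-2,III-1,III-2]: 4 consistent

II-2 ∈ {Gg LL VV, Gg LL Vv, Gg Ll VV, Gg Ll Vv}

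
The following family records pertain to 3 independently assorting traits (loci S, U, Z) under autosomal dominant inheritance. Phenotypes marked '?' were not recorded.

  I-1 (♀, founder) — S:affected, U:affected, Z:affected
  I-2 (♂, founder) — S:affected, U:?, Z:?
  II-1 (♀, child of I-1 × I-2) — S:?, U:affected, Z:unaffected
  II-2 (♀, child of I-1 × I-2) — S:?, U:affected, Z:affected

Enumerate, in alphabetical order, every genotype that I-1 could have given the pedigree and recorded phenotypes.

I-1 ∈ {SS UU Zz, SS Uu Zz, Ss UU Zz, Ss Uu Zz}

S/I-1 aff ·: Ss|SS
S/I-2 aff ·: Ss|SS
S/II-1 ? I-1×I-2: ss|Ss|SS
S/II-2 ? I-1×I-2: ss|Ss|SS
⇒ S over [I-1,I-2,II-1,II-2]: 18 consistent
U/I-1 aff ·: Uu|UU
U/I-2 ? ·: uu|Uu|UU
U/II-1 aff I-1×I-2: Uu|UU
U/II-2 aff I-1×I-2: Uu|UU
⇒ U over [I-1,I-2,II-1,II-2]: 15 consistent
Z/I-1 aff ·: Zz
Z/I-2 ? ·: zz|Zz
Z/II-1 un I-1×I-2: zz
Z/II-2 aff I-1×I-2: Zz|ZZ
⇒ Z over [I-1,I-2,II-1,II-2]: 3 consistent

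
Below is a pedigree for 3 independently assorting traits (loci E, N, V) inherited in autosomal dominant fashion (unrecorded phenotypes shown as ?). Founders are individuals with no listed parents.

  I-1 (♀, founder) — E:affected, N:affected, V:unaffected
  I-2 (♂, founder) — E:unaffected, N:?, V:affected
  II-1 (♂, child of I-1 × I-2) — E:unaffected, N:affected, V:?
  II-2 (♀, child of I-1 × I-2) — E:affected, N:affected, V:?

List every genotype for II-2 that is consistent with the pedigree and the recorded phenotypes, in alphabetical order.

II-2 ∈ {Ee NN Vv, Ee NN vv, Ee Nn Vv, Ee Nn vv}

E/I-1 aff ·: Ee
E/I-2 un ·: ee
E/II-1 un I-1×I-2: ee
E/II-2 aff I-1×I-2: Ee
⇒ E over [I-1,I-2,II-1,II-2]: 1 consistent
N/I-1 aff ·: Nn|NN
N/I-2 ? ·: nn|Nn|NN
N/II-1 aff I-1×I-2: Nn|NN
N/II-2 aff I-1×I-2: Nn|NN
⇒ N over [I-1,I-2,II-1,II-2]: 15 consistent
V/I-1 un ·: vv
V/I-2 aff ·: Vv|VV
V/II-1 ? I-1×I-2: vv|Vv
V/II-2 ? I-1×I-2: vv|Vv
⇒ V over [I-1,I-2,II-1,II-2]: 5 consistent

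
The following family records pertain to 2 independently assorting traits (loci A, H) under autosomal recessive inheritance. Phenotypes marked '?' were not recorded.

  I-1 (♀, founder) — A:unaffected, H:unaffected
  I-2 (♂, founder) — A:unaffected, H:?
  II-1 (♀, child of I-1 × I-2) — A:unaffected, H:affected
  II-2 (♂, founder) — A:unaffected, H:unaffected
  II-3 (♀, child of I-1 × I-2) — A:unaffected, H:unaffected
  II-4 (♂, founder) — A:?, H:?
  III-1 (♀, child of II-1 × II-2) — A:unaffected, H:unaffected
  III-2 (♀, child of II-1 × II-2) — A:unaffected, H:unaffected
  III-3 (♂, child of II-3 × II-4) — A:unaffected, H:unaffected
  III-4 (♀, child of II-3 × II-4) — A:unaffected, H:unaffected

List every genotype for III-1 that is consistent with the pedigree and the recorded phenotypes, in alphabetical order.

A/I-1 un ·: AA|Aa
A/I-2 un ·: AA|Aa
A/II-1 un I-1×I-2: AA|Aa
A/II-2 un ·: AA|Aa
A/II-3 un I-1×I-2: AA|Aa
A/II-4 ? ·: AA|Aa|aa
A/III-1 un II-1×II-2: AA|Aa
A/III-2 un II-1×II-2: AA|Aa
A/III-3 un II-3×II-4: AA|Aa
A/III-4 un II-3×II-4: AA|Aa
⇒ A over [I-1,I-2,II-1,II-2,II-3,II-4,III-1,III-2,III-3,III-4]: 615 consistent
H/I-1 un ·: Hh
H/I-2 ? ·: Hh|hh
H/II-1 aff I-1×I-2: hh
H/II-2 un ·: HH|Hh
H/II-3 un I-1×I-2: HH|Hh
H/II-4 ? ·: HH|Hh|hh
H/III-1 un II-1×II-2: Hh
H/III-2 un II-1×II-2: Hh
H/III-3 un II-3×II-4: HH|Hh
H/III-4 un II-3×II-4: HH|Hh
⇒ H over [I-1,I-2,II-1,II-2,II-3,II-4,III-1,III-2,III-3,III-4]: 48 consistent

III-1 ∈ {AA Hh, Aa Hh}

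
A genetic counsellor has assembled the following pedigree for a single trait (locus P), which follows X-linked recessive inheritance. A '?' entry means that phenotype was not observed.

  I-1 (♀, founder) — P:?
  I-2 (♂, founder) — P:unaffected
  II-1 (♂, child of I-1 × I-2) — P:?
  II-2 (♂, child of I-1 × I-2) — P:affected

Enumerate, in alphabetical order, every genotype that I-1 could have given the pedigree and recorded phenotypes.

I-1 ∈ {X^PX^p, X^pX^p}

P/I-1 ? ·: X^PX^p|X^pX^p
P/I-2 un ·: X^PY
P/II-1 ? I-1×I-2: X^PY|X^pY
P/II-2 aff I-1×I-2: X^pY
⇒ P over [I-1,I-2,II-1,II-2]: 3 consistent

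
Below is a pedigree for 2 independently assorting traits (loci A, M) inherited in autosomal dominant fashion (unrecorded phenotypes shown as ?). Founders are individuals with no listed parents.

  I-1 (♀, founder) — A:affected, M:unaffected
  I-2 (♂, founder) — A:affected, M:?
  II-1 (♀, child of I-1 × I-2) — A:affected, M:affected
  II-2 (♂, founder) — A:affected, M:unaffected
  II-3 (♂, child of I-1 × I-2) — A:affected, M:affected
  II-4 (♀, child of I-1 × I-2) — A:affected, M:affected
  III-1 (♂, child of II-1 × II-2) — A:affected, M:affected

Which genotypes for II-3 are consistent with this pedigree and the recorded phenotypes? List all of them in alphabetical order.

A/I-1 aff ·: Aa|AA
A/I-2 aff ·: Aa|AA
A/II-1 aff I-1×I-2: Aa|AA
A/II-2 aff ·: Aa|AA
A/II-3 aff I-1×I-2: Aa|AA
A/II-4 aff I-1×I-2: Aa|AA
A/III-1 aff II-1×II-2: Aa|AA
⇒ A over [I-1,I-2,II-1,II-2,II-3,II-4,III-1]: 87 consistent
M/I-1 un ·: mm
M/I-2 ? ·: Mm|MM
M/II-1 aff I-1×I-2: Mm
M/II-2 un ·: mm
M/II-3 aff I-1×I-2: Mm
M/II-4 aff I-1×I-2: Mm
M/III-1 aff II-1×II-2: Mm
⇒ M over [I-1,I-2,II-1,II-2,II-3,II-4,III-1]: 2 consistent

II-3 ∈ {AA Mm, Aa Mm}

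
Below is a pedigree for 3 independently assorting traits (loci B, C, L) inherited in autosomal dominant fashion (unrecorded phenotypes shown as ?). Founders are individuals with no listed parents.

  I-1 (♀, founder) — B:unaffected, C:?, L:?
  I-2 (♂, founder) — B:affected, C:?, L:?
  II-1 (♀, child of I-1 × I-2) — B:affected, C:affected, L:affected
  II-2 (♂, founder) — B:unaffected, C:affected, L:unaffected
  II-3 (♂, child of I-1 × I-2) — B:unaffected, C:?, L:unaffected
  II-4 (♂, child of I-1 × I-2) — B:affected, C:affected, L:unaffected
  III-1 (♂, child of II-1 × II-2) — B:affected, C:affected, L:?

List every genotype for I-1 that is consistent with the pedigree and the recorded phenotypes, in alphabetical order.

B/I-1 un ·: bb
B/I-2 aff ·: Bb
B/II-1 aff I-1×I-2: Bb
B/II-2 un ·: bb
B/II-3 un I-1×I-2: bb
B/II-4 aff I-1×I-2: Bb
B/III-1 aff II-1×II-2: Bb
⇒ B over [I-1,I-2,II-1,II-2,II-3,II-4,III-1]: 1 consistent
C/I-1 ? ·: cc|Cc|CC
C/I-2 ? ·: cc|Cc|CC
C/II-1 aff I-1×I-2: Cc|CC
C/II-2 aff ·: Cc|CC
C/II-3 ? I-1×I-2: cc|Cc|CC
C/II-4 aff I-1×I-2: Cc|CC
C/III-1 aff II-1×II-2: Cc|CC
⇒ C over [I-1,I-2,II-1,II-2,II-3,II-4,III-1]: 125 consistent
L/I-1 ? ·: ll|Ll
L/I-2 ? ·: ll|Ll
L/II-1 aff I-1×I-2: Ll|LL
L/II-2 un ·: ll
L/II-3 un I-1×I-2: ll
L/II-4 un I-1×I-2: ll
L/III-1 ? II-1×II-2: ll|Ll
⇒ L over [I-1,I-2,II-1,II-2,II-3,II-4,III-1]: 7 consistent

I-1 ∈ {bb CC Ll, bb CC ll, bb Cc Ll, bb Cc ll, bb cc Ll, bb cc ll}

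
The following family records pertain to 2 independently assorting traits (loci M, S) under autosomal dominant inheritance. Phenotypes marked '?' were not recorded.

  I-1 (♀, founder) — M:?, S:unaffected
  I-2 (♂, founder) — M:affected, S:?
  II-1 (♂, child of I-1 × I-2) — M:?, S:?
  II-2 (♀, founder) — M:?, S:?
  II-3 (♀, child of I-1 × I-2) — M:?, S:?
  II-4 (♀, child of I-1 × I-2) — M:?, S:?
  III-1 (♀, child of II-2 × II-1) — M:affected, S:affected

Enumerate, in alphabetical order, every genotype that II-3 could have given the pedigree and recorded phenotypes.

M/I-1 ? ·: mm|Mm|MM
M/I-2 aff ·: Mm|MM
M/II-1 ? I-1×I-2: mm|Mm|MM
M/II-2 ? ·: mm|Mm|MM
M/II-3 ? I-1×I-2: mm|Mm|MM
M/II-4 ? I-1×I-2: mm|Mm|MM
M/III-1 aff II-2×II-1: Mm|MM
⇒ M over [I-1,I-2,II-1,II-2,II-3,II-4,III-1]: 208 consistent
S/I-1 un ·: ss
S/I-2 ? ·: ss|Ss|SS
S/II-1 ? I-1×I-2: ss|Ss
S/II-2 ? ·: ss|Ss|SS
S/II-3 ? I-1×I-2: ss|Ss
S/II-4 ? I-1×I-2: ss|Ss
S/III-1 aff II-2×II-1: Ss|SS
⇒ S over [I-1,I-2,II-1,II-2,II-3,II-4,III-1]: 35 consistent

II-3 ∈ {MM Ss, MM ss, Mm Ss, Mm ss, mm Ss, mm ss}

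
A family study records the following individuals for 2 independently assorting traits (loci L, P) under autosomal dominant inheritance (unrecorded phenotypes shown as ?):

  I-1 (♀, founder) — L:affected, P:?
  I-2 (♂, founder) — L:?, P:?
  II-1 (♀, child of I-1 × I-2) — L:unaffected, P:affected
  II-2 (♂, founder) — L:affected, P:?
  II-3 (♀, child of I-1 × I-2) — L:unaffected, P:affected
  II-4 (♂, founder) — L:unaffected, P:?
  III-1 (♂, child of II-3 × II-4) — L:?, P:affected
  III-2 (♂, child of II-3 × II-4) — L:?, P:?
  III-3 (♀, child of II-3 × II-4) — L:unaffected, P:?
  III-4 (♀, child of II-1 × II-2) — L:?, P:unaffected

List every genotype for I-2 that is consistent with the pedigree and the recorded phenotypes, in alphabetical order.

I-2 ∈ {Ll PP, Ll Pp, Ll pp, ll PP, ll Pp, ll pp}

L/I-1 aff ·: Ll
L/I-2 ? ·: ll|Ll
L/II-1 un I-1×I-2: ll
L/II-2 aff ·: Ll|LL
L/II-3 un I-1×I-2: ll
L/II-4 un ·: ll
L/III-1 ? II-3×II-4: ll
L/III-2 ? II-3×II-4: ll
L/III-3 un II-3×II-4: ll
L/III-4 ? II-1×II-2: ll|Ll
⇒ L over [I-1,I-2,II-1,II-2,II-3,II-4,III-1,III-2,III-3,III-4]: 6 consistent
P/I-1 ? ·: pp|Pp|PP
P/I-2 ? ·: pp|Pp|PP
P/II-1 aff I-1×I-2: Pp
P/II-2 ? ·: pp|Pp
P/II-3 aff I-1×I-2: Pp|PP
P/II-4 ? ·: pp|Pp|PP
P/III-1 aff II-3×II-4: Pp|PP
P/III-2 ? II-3×II-4: pp|Pp|PP
P/III-3 ? II-3×II-4: pp|Pp|PP
P/III-4 un II-1×II-2: pp
⇒ P over [I-1,I-2,II-1,II-2,II-3,II-4,III-1,III-2,III-3,III-4]: 480 consistent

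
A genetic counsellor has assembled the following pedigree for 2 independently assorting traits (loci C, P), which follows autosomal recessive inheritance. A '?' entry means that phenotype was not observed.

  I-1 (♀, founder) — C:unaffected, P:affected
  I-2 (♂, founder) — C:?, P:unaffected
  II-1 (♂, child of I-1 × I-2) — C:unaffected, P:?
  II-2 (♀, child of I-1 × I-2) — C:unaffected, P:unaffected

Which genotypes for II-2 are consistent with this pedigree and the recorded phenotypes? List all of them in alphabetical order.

II-2 ∈ {CC Pp, Cc Pp}

C/I-1 un ·: CC|Cc
C/I-2 ? ·: CC|Cc|cc
C/II-1 un I-1×I-2: CC|Cc
C/II-2 un I-1×I-2: CC|Cc
⇒ C over [I-1,I-2,II-1,II-2]: 15 consistent
P/I-1 aff ·: pp
P/I-2 un ·: PP|Pp
P/II-1 ? I-1×I-2: Pp|pp
P/II-2 un I-1×I-2: Pp
⇒ P over [I-1,I-2,II-1,II-2]: 3 consistent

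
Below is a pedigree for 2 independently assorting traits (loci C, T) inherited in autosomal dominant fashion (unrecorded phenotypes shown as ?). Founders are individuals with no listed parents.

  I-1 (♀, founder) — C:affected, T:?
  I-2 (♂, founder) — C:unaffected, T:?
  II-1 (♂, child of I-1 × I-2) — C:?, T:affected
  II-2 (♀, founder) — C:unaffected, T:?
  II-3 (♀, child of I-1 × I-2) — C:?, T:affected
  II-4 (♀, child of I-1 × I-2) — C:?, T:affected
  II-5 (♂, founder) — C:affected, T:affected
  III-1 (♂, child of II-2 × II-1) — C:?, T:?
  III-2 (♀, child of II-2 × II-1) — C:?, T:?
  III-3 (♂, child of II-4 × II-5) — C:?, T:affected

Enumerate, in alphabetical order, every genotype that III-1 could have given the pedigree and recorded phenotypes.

C/I-1 aff ·: Cc|CC
C/I-2 un ·: cc
C/II-1 ? I-1×I-2: cc|Cc
C/II-2 un ·: cc
C/II-3 ? I-1×I-2: cc|Cc
C/II-4 ? I-1×I-2: cc|Cc
C/II-5 aff ·: Cc|CC
C/III-1 ? II-2×II-1: cc|Cc
C/III-2 ? II-2×II-1: cc|Cc
C/III-3 ? II-4×II-5: cc|Cc|CC
⇒ C over [I-1,I-2,II-1,II-2,II-3,II-4,II-5,III-1,III-2,III-3]: 100 consistent
T/I-1 ? ·: tt|Tt|TT
T/I-2 ? ·: tt|Tt|TT
T/II-1 aff I-1×I-2: Tt|TT
T/II-2 ? ·: tt|Tt|TT
T/II-3 aff I-1×I-2: Tt|TT
T/II-4 aff I-1×I-2: Tt|TT
T/II-5 aff ·: Tt|TT
T/III-1 ? II-2×II-1: tt|Tt|TT
T/III-2 ? II-2×II-1: tt|Tt|TT
T/III-3 aff II-4×II-5: Tt|TT
⇒ T over [I-1,I-2,II-1,II-2,II-3,II-4,II-5,III-1,III-2,III-3]: 1256 consistent

III-1 ∈ {Cc TT, Cc Tt, Cc tt, cc TT, cc Tt, cc tt}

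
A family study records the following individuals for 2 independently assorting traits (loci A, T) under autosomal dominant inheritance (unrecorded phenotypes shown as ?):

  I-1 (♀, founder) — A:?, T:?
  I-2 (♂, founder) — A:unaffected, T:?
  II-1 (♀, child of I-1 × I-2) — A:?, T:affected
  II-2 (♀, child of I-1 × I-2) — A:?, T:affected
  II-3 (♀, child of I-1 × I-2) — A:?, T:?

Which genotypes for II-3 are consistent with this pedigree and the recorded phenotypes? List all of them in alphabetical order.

A/I-1 ? ·: aa|Aa|AA
A/I-2 un ·: aa
A/II-1 ? I-1×I-2: aa|Aa
A/II-2 ? I-1×I-2: aa|Aa
A/II-3 ? I-1×I-2: aa|Aa
⇒ A over [I-1,I-2,II-1,II-2,II-3]: 10 consistent
T/I-1 ? ·: tt|Tt|TT
T/I-2 ? ·: tt|Tt|TT
T/II-1 aff I-1×I-2: Tt|TT
T/II-2 aff I-1×I-2: Tt|TT
T/II-3 ? I-1×I-2: tt|Tt|TT
⇒ T over [I-1,I-2,II-1,II-2,II-3]: 35 consistent

II-3 ∈ {Aa TT, Aa Tt, Aa tt, aa TT, aa Tt, aa tt}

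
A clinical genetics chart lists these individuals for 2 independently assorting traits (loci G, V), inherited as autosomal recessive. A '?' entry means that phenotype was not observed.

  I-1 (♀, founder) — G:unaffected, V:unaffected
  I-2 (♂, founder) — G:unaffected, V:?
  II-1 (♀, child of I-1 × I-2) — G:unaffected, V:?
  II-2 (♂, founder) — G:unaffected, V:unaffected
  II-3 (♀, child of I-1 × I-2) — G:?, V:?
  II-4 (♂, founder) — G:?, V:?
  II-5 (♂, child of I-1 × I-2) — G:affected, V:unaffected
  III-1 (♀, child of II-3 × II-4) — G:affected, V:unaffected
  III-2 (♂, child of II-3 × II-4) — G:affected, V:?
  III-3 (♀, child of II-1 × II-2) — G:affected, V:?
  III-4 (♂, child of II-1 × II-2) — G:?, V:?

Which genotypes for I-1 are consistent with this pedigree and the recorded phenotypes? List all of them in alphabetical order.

G/I-1 un ·: Gg
G/I-2 un ·: Gg
G/II-1 un I-1×I-2: Gg
G/II-2 un ·: Gg
G/II-3 ? I-1×I-2: Gg|gg
G/II-4 ? ·: Gg|gg
G/II-5 aff I-1×I-2: gg
G/III-1 aff II-3×II-4: gg
G/III-2 aff II-3×II-4: gg
G/III-3 aff II-1×II-2: gg
G/III-4 ? II-1×II-2: GG|Gg|gg
⇒ G over [I-1,I-2,II-1,II-2,II-3,II-4,II-5,III-1,III-2,III-3,III-4]: 12 consistent
V/I-1 un ·: VV|Vv
V/I-2 ? ·: VV|Vv|vv
V/II-1 ? I-1×I-2: VV|Vv|vv
V/II-2 un ·: VV|Vv
V/II-3 ? I-1×I-2: VV|Vv|vv
V/II-4 ? ·: VV|Vv|vv
V/II-5 un I-1×I-2: VV|Vv
V/III-1 un II-3×II-4: VV|Vv
V/III-2 ? II-3×II-4: VV|Vv|vv
V/III-3 ? II-1×II-2: VV|Vv|vv
V/III-4 ? II-1×II-2: VV|Vv|vv
⇒ V over [I-1,I-2,II-1,II-2,II-3,II-4,II-5,III-1,III-2,III-3,III-4]: 2718 consistent

I-1 ∈ {Gg VV, Gg Vv}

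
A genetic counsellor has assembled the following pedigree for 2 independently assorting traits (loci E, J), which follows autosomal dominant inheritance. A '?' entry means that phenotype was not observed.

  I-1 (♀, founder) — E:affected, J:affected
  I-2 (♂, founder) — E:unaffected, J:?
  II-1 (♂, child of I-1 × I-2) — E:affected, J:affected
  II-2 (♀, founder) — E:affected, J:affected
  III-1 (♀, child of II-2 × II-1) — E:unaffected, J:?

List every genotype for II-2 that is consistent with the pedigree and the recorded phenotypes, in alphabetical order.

E/I-1 aff ·: Ee|EE
E/I-2 un ·: ee
E/II-1 aff I-1×I-2: Ee
E/II-2 aff ·: Ee
E/III-1 un II-2×II-1: ee
⇒ E over [I-1,I-2,II-1,II-2,III-1]: 2 consistent
J/I-1 aff ·: Jj|JJ
J/I-2 ? ·: jj|Jj|JJ
J/II-1 aff I-1×I-2: Jj|JJ
J/II-2 aff ·: Jj|JJ
J/III-1 ? II-2×II-1: jj|Jj|JJ
⇒ J over [I-1,I-2,II-1,II-2,III-1]: 37 consistent

II-2 ∈ {Ee JJ, Ee Jj}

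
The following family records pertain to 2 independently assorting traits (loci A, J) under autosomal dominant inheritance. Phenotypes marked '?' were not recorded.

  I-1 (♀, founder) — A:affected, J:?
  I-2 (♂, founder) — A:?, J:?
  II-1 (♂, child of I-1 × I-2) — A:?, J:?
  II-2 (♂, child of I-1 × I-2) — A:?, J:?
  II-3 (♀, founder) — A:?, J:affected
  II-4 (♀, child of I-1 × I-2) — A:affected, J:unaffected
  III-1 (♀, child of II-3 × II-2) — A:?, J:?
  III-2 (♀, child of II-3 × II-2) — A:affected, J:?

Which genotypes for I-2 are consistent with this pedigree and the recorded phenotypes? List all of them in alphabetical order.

I-2 ∈ {AA Jj, AA jj, Aa Jj, Aa jj, aa Jj, aa jj}

A/I-1 aff ·: Aa|AA
A/I-2 ? ·: aa|Aa|AA
A/II-1 ? I-1×I-2: aa|Aa|AA
A/II-2 ? I-1×I-2: aa|Aa|AA
A/II-3 ? ·: aa|Aa|AA
A/II-4 aff I-1×I-2: Aa|AA
A/III-1 ? II-3×II-2: aa|Aa|AA
A/III-2 aff II-3×II-2: Aa|AA
⇒ A over [I-1,I-2,II-1,II-2,II-3,II-4,III-1,III-2]: 318 consistent
J/I-1 ? ·: jj|Jj
J/I-2 ? ·: jj|Jj
J/II-1 ? I-1×I-2: jj|Jj|JJ
J/II-2 ? I-1×I-2: jj|Jj|JJ
J/II-3 aff ·: Jj|JJ
J/II-4 un I-1×I-2: jj
J/III-1 ? II-3×II-2: jj|Jj|JJ
J/III-2 ? II-3×II-2: jj|Jj|JJ
⇒ J over [I-1,I-2,II-1,II-2,II-3,II-4,III-1,III-2]: 146 consistent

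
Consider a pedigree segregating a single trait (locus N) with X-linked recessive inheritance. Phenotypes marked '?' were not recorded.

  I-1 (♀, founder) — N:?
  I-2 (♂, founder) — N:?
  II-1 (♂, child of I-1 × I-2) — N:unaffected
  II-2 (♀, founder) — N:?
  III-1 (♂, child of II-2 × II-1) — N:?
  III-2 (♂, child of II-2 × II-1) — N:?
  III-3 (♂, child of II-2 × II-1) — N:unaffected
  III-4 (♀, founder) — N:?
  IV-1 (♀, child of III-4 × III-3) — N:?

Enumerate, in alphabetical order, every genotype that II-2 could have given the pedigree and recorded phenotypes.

N/I-1 ? ·: X^NX^N|X^NX^n
N/I-2 ? ·: X^NY|X^nY
N/II-1 un I-1×I-2: X^NY
N/II-2 ? ·: X^NX^N|X^NX^n
N/III-1 ? II-2×II-1: X^NY|X^nY
N/III-2 ? II-2×II-1: X^NY|X^nY
N/III-3 un II-2×II-1: X^NY
N/III-4 ? ·: X^NX^N|X^NX^n|X^nX^n
N/IV-1 ? III-4×III-3: X^NX^N|X^NX^n
⇒ N over [I-1,I-2,II-1,II-2,III-1,III-2,III-3,III-4,IV-1]: 80 consistent

II-2 ∈ {X^NX^N, X^NX^n}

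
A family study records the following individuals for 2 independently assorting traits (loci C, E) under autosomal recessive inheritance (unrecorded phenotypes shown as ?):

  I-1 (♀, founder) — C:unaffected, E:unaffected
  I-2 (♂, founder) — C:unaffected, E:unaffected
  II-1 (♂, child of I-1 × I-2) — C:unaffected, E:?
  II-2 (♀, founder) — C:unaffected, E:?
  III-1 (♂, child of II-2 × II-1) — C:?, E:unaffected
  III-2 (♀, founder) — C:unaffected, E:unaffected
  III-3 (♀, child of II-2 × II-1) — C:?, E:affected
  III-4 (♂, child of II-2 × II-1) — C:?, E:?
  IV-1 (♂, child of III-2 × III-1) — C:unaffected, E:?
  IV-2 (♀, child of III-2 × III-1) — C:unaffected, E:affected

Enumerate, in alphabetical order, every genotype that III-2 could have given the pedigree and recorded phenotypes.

III-2 ∈ {CC Ee, Cc Ee}

C/I-1 un ·: CC|Cc
C/I-2 un ·: CC|Cc
C/II-1 un I-1×I-2: CC|Cc
C/II-2 un ·: CC|Cc
C/III-1 ? II-2×II-1: CC|Cc|cc
C/III-2 un ·: CC|Cc
C/III-3 ? II-2×II-1: CC|Cc|cc
C/III-4 ? II-2×II-1: CC|Cc|cc
C/IV-1 un III-2×III-1: CC|Cc
C/IV-2 un III-2×III-1: CC|Cc
⇒ C over [I-1,I-2,II-1,II-2,III-1,III-2,III-3,III-4,IV-1,IV-2]: 789 consistent
E/I-1 un ·: EE|Ee
E/I-2 un ·: EE|Ee
E/II-1 ? I-1×I-2: Ee|ee
E/II-2 ? ·: Ee|ee
E/III-1 un II-2×II-1: Ee
E/III-2 un ·: Ee
E/III-3 aff II-2×II-1: ee
E/III-4 ? II-2×II-1: EE|Ee|ee
E/IV-1 ? III-2×III-1: EE|Ee|ee
E/IV-2 aff III-2×III-1: ee
⇒ E over [I-1,I-2,II-1,II-2,III-1,III-2,III-3,III-4,IV-1,IV-2]: 51 consistent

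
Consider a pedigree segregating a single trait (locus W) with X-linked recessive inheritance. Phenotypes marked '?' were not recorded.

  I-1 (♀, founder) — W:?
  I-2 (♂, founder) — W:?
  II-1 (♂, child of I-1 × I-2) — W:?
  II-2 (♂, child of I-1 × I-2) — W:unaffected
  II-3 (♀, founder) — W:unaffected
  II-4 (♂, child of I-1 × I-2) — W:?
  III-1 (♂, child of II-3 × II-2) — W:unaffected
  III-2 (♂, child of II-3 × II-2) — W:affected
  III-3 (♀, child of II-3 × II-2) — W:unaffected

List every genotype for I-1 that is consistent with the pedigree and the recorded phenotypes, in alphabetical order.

W/I-1 ? ·: X^WX^W|X^WX^w
W/I-2 ? ·: X^WY|X^wY
W/II-1 ? I-1×I-2: X^WY|X^wY
W/II-2 un I-1×I-2: X^WY
W/II-3 un ·: X^WX^w
W/II-4 ? I-1×I-2: X^WY|X^wY
W/III-1 un II-3×II-2: X^WY
W/III-2 aff II-3×II-2: X^wY
W/III-3 un II-3×II-2: X^WX^W|X^WX^w
⇒ W over [I-1,I-2,II-1,II-2,II-3,II-4,III-1,III-2,III-3]: 20 consistent

I-1 ∈ {X^WX^W, X^WX^w}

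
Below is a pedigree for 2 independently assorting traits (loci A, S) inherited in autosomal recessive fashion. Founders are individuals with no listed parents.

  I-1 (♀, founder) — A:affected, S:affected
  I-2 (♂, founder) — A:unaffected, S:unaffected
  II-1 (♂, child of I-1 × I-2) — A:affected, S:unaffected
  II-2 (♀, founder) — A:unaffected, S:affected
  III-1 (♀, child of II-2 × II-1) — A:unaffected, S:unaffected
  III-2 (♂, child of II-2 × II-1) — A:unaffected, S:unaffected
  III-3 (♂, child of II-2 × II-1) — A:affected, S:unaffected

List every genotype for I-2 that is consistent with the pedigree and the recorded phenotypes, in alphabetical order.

A/I-1 aff ·: aa
A/I-2 un ·: Aa
A/II-1 aff I-1×I-2: aa
A/II-2 un ·: Aa
A/III-1 un II-2×II-1: Aa
A/III-2 un II-2×II-1: Aa
A/III-3 aff II-2×II-1: aa
⇒ A over [I-1,I-2,II-1,II-2,III-1,III-2,III-3]: 1 consistent
S/I-1 aff ·: ss
S/I-2 un ·: SS|Ss
S/II-1 un I-1×I-2: Ss
S/II-2 aff ·: ss
S/III-1 un II-2×II-1: Ss
S/III-2 un II-2×II-1: Ss
S/III-3 un II-2×II-1: Ss
⇒ S over [I-1,I-2,II-1,II-2,III-1,III-2,III-3]: 2 consistent

I-2 ∈ {Aa SS, Aa Ss}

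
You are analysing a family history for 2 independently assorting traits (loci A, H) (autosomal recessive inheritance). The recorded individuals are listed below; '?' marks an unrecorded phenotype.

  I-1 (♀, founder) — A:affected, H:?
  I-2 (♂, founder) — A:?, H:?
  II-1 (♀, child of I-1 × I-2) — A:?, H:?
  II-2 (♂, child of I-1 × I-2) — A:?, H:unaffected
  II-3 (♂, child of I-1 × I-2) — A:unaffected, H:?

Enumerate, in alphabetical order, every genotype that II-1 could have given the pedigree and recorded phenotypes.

II-1 ∈ {Aa HH, Aa Hh, Aa hh, aa HH, aa Hh, aa hh}

A/I-1 aff ·: aa
A/I-2 ? ·: AA|Aa
A/II-1 ? I-1×I-2: Aa|aa
A/II-2 ? I-1×I-2: Aa|aa
A/II-3 un I-1×I-2: Aa
⇒ A over [I-1,I-2,II-1,II-2,II-3]: 5 consistent
H/I-1 ? ·: HH|Hh|hh
H/I-2 ? ·: HH|Hh|hh
H/II-1 ? I-1×I-2: HH|Hh|hh
H/II-2 un I-1×I-2: HH|Hh
H/II-3 ? I-1×I-2: HH|Hh|hh
⇒ H over [I-1,I-2,II-1,II-2,II-3]: 45 consistent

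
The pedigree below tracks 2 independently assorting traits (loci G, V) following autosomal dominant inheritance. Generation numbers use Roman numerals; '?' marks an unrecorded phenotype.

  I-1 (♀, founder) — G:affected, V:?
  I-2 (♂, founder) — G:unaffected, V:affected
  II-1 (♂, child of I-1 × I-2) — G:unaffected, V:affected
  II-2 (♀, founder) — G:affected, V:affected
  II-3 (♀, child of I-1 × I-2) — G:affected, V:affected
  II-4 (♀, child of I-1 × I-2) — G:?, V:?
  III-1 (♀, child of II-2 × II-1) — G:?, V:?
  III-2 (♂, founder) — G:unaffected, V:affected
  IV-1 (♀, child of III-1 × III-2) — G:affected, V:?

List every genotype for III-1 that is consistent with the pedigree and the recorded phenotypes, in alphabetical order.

III-1 ∈ {Gg VV, Gg Vv, Gg vv}

G/I-1 aff ·: Gg
G/I-2 un ·: gg
G/II-1 un I-1×I-2: gg
G/II-2 aff ·: Gg|GG
G/II-3 aff I-1×I-2: Gg
G/II-4 ? I-1×I-2: gg|Gg
G/III-1 ? II-2×II-1: Gg
G/III-2 un ·: gg
G/IV-1 aff III-1×III-2: Gg
⇒ G over [I-1,I-2,II-1,II-2,II-3,II-4,III-1,III-2,IV-1]: 4 consistent
V/I-1 ? ·: vv|Vv|VV
V/I-2 aff ·: Vv|VV
V/II-1 aff I-1×I-2: Vv|VV
V/II-2 aff ·: Vv|VV
V/II-3 aff I-1×I-2: Vv|VV
V/II-4 ? I-1×I-2: vv|Vv|VV
V/III-1 ? II-2×II-1: vv|Vv|VV
V/III-2 aff ·: Vv|VV
V/IV-1 ? III-1×III-2: vv|Vv|VV
⇒ V over [I-1,I-2,II-1,II-2,II-3,II-4,III-1,III-2,IV-1]: 488 consistent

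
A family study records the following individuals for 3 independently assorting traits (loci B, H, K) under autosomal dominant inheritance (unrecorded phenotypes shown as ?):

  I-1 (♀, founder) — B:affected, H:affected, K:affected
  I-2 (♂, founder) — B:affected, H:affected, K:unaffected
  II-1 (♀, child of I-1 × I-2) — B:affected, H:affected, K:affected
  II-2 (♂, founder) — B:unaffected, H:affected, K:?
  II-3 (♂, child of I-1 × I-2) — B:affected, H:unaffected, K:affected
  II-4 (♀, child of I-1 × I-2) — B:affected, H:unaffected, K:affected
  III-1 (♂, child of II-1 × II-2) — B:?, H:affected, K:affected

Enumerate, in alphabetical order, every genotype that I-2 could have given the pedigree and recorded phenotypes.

I-2 ∈ {BB Hh kk, Bb Hh kk}

B/I-1 aff ·: Bb|BB
B/I-2 aff ·: Bb|BB
B/II-1 aff I-1×I-2: Bb|BB
B/II-2 un ·: bb
B/II-3 aff I-1×I-2: Bb|BB
B/II-4 aff I-1×I-2: Bb|BB
B/III-1 ? II-1×II-2: bb|Bb
⇒ B over [I-1,I-2,II-1,II-2,II-3,II-4,III-1]: 37 consistent
H/I-1 aff ·: Hh
H/I-2 aff ·: Hh
H/II-1 aff I-1×I-2: Hh|HH
H/II-2 aff ·: Hh|HH
H/II-3 un I-1×I-2: hh
H/II-4 un I-1×I-2: hh
H/III-1 aff II-1×II-2: Hh|HH
⇒ H over [I-1,I-2,II-1,II-2,II-3,II-4,III-1]: 7 consistent
K/I-1 aff ·: Kk|KK
K/I-2 un ·: kk
K/II-1 aff I-1×I-2: Kk
K/II-2 ? ·: kk|Kk|KK
K/II-3 aff I-1×I-2: Kk
K/II-4 aff I-1×I-2: Kk
K/III-1 aff II-1×II-2: Kk|KK
⇒ K over [I-1,I-2,II-1,II-2,II-3,II-4,III-1]: 10 consistent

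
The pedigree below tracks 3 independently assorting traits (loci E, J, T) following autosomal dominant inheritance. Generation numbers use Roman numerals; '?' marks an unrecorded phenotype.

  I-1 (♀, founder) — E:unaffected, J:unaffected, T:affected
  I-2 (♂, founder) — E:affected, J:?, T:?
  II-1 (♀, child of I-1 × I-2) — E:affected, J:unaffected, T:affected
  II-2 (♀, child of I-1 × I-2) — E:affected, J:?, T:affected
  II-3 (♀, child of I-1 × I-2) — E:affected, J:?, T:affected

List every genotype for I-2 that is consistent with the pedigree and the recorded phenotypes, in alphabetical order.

I-2 ∈ {EE Jj TT, EE Jj Tt, EE Jj tt, EE jj TT, EE jj Tt, EE jj tt, Ee Jj TT, Ee Jj Tt, Ee Jj tt, Ee jj TT, Ee jj Tt, Ee jj tt}

E/I-1 un ·: ee
E/I-2 aff ·: Ee|EE
E/II-1 aff I-1×I-2: Ee
E/II-2 aff I-1×I-2: Ee
E/II-3 aff I-1×I-2: Ee
⇒ E over [I-1,I-2,II-1,II-2,II-3]: 2 consistent
J/I-1 un ·: jj
J/I-2 ? ·: jj|Jj
J/II-1 un I-1×I-2: jj
J/II-2 ? I-1×I-2: jj|Jj
J/II-3 ? I-1×I-2: jj|Jj
⇒ J over [I-1,I-2,II-1,II-2,II-3]: 5 consistent
T/I-1 aff ·: Tt|TT
T/I-2 ? ·: tt|Tt|TT
T/II-1 aff I-1×I-2: Tt|TT
T/II-2 aff I-1×I-2: Tt|TT
T/II-3 aff I-1×I-2: Tt|TT
⇒ T over [I-1,I-2,II-1,II-2,II-3]: 27 consistent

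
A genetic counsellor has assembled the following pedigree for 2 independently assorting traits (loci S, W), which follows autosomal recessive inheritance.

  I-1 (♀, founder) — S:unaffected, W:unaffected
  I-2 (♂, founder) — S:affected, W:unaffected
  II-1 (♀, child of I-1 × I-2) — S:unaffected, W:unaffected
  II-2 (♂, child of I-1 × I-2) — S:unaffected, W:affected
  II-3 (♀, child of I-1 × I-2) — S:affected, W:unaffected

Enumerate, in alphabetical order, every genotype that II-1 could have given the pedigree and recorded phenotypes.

S/I-1 un ·: Ss
S/I-2 aff ·: ss
S/II-1 un I-1×I-2: Ss
S/II-2 un I-1×I-2: Ss
S/II-3 aff I-1×I-2: ss
⇒ S over [I-1,I-2,II-1,II-2,II-3]: 1 consistent
W/I-1 un ·: Ww
W/I-2 un ·: Ww
W/II-1 un I-1×I-2: WW|Ww
W/II-2 aff I-1×I-2: ww
W/II-3 un I-1×I-2: WW|Ww
⇒ W over [I-1,I-2,II-1,II-2,II-3]: 4 consistent

II-1 ∈ {Ss WW, Ss Ww}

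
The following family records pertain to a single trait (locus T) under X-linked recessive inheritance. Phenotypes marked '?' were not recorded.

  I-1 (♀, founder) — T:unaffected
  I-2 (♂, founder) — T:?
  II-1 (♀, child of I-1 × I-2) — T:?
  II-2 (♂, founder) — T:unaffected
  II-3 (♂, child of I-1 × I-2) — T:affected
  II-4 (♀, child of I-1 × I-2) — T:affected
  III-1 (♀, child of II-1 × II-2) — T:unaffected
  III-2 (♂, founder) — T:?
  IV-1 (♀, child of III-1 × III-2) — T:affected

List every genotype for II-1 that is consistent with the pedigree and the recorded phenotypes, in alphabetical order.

T/I-1 un ·: X^TX^t
T/I-2 ? ·: X^tY
T/II-1 ? I-1×I-2: X^TX^t|X^tX^t
T/II-2 un ·: X^TY
T/II-3 aff I-1×I-2: X^tY
T/II-4 aff I-1×I-2: X^tX^t
T/III-1 un II-1×II-2: X^TX^t
T/III-2 ? ·: X^tY
T/IV-1 aff III-1×III-2: X^tX^t
⇒ T over [I-1,I-2,II-1,II-2,II-3,II-4,III-1,III-2,IV-1]: 2 consistent

II-1 ∈ {X^TX^t, X^tX^t}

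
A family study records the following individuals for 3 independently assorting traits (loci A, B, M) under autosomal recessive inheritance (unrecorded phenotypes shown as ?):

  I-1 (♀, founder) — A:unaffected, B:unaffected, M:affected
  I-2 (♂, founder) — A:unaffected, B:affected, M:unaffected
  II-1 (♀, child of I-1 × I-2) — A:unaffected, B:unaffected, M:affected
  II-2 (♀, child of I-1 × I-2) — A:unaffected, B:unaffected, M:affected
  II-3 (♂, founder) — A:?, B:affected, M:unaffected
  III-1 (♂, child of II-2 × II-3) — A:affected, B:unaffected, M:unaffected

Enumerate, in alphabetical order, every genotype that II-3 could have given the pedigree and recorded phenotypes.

II-3 ∈ {Aa bb MM, Aa bb Mm, aa bb MM, aa bb Mm}

A/I-1 un ·: AA|Aa
A/I-2 un ·: AA|Aa
A/II-1 un I-1×I-2: AA|Aa
A/II-2 un I-1×I-2: Aa
A/II-3 ? ·: Aa|aa
A/III-1 aff II-2×II-3: aa
⇒ A over [I-1,I-2,II-1,II-2,II-3,III-1]: 12 consistent
B/I-1 un ·: BB|Bb
B/I-2 aff ·: bb
B/II-1 un I-1×I-2: Bb
B/II-2 un I-1×I-2: Bb
B/II-3 aff ·: bb
B/III-1 un II-2×II-3: Bb
⇒ B over [I-1,I-2,II-1,II-2,II-3,III-1]: 2 consistent
M/I-1 aff ·: mm
M/I-2 un ·: Mm
M/II-1 aff I-1×I-2: mm
M/II-2 aff I-1×I-2: mm
M/II-3 un ·: MM|Mm
M/III-1 un II-2×II-3: Mm
⇒ M over [I-1,I-2,II-1,II-2,II-3,III-1]: 2 consistent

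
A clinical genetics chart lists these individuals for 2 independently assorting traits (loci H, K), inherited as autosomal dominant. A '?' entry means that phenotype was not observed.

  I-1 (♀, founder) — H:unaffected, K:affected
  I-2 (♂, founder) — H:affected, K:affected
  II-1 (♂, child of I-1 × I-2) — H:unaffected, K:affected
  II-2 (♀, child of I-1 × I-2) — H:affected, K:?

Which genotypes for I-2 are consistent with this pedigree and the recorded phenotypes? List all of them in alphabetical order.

H/I-1 un ·: hh
H/I-2 aff ·: Hh
H/II-1 un I-1×I-2: hh
H/II-2 aff I-1×I-2: Hh
⇒ H over [I-1,I-2,II-1,II-2]: 1 consistent
K/I-1 aff ·: Kk|KK
K/I-2 aff ·: Kk|KK
K/II-1 aff I-1×I-2: Kk|KK
K/II-2 ? I-1×I-2: kk|Kk|KK
⇒ K over [I-1,I-2,II-1,II-2]: 15 consistent

I-2 ∈ {Hh KK, Hh Kk}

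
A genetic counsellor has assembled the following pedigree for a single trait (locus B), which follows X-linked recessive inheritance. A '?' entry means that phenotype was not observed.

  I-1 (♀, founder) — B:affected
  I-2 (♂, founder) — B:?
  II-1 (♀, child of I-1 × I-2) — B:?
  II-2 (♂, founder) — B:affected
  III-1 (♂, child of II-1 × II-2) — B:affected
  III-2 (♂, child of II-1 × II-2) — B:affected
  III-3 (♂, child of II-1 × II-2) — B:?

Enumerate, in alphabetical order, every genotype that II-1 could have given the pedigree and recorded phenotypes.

II-1 ∈ {X^BX^b, X^bX^b}

B/I-1 aff ·: X^bX^b
B/I-2 ? ·: X^BY|X^bY
B/II-1 ? I-1×I-2: X^BX^b|X^bX^b
B/II-2 aff ·: X^bY
B/III-1 aff II-1×II-2: X^bY
B/III-2 aff II-1×II-2: X^bY
B/III-3 ? II-1×II-2: X^BY|X^bY
⇒ B over [I-1,I-2,II-1,II-2,III-1,III-2,III-3]: 3 consistent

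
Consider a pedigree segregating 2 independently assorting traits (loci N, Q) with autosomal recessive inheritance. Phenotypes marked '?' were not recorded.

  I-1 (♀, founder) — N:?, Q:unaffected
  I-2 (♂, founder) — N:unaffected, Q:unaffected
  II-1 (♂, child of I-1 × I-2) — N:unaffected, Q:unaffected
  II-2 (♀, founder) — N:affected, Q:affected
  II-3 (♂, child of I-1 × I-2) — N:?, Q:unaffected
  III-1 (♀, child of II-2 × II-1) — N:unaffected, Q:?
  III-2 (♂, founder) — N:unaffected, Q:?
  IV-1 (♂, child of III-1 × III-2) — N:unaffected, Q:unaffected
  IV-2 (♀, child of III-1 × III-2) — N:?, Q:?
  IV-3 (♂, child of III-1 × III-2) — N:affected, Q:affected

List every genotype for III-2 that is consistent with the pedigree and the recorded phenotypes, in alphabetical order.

N/I-1 ? ·: NN|Nn|nn
N/I-2 un ·: NN|Nn
N/II-1 un I-1×I-2: NN|Nn
N/II-2 aff ·: nn
N/II-3 ? I-1×I-2: NN|Nn|nn
N/III-1 un II-2×II-1: Nn
N/III-2 un ·: Nn
N/IV-1 un III-1×III-2: NN|Nn
N/IV-2 ? III-1×III-2: NN|Nn|nn
N/IV-3 aff III-1×III-2: nn
⇒ N over [I-1,I-2,II-1,II-2,II-3,III-1,III-2,IV-1,IV-2,IV-3]: 108 consistent
Q/I-1 un ·: QQ|Qq
Q/I-2 un ·: QQ|Qq
Q/II-1 un I-1×I-2: QQ|Qq
Q/II-2 aff ·: qq
Q/II-3 un I-1×I-2: QQ|Qq
Q/III-1 ? II-2×II-1: Qq|qq
Q/III-2 ? ·: Qq|qq
Q/IV-1 un III-1×III-2: QQ|Qq
Q/IV-2 ? III-1×III-2: QQ|Qq|qq
Q/IV-3 aff III-1×III-2: qq
⇒ Q over [I-1,I-2,II-1,II-2,II-3,III-1,III-2,IV-1,IV-2,IV-3]: 116 consistent

III-2 ∈ {Nn Qq, Nn qq}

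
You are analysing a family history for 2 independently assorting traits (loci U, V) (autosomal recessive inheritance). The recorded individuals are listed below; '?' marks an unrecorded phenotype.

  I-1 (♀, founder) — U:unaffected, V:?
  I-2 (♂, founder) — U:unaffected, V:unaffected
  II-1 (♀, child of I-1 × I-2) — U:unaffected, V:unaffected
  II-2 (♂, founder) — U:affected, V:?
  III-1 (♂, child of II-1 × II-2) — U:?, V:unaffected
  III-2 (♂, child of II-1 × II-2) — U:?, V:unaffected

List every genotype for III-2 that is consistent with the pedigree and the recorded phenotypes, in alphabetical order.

U/I-1 un ·: UU|Uu
U/I-2 un ·: UU|Uu
U/II-1 un I-1×I-2: UU|Uu
U/II-2 aff ·: uu
U/III-1 ? II-1×II-2: Uu|uu
U/III-2 ? II-1×II-2: Uu|uu
⇒ U over [I-1,I-2,II-1,II-2,III-1,III-2]: 16 consistent
V/I-1 ? ·: VV|Vv|vv
V/I-2 un ·: VV|Vv
V/II-1 un I-1×I-2: VV|Vv
V/II-2 ? ·: VV|Vv|vv
V/III-1 un II-1×II-2: VV|Vv
V/III-2 un II-1×II-2: VV|Vv
⇒ V over [I-1,I-2,II-1,II-2,III-1,III-2]: 69 consistent

III-2 ∈ {Uu VV, Uu Vv, uu VV, uu Vv}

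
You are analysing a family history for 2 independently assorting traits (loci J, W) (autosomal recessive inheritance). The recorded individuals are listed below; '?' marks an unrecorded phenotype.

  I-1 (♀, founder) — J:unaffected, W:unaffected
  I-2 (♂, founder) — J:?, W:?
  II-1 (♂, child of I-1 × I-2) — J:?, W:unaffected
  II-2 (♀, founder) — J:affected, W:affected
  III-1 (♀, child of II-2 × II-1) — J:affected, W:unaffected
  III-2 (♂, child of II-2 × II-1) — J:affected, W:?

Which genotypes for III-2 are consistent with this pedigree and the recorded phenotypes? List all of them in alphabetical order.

J/I-1 un ·: JJ|Jj
J/I-2 ? ·: JJ|Jj|jj
J/II-1 ? I-1×I-2: Jj|jj
J/II-2 aff ·: jj
J/III-1 aff II-2×II-1: jj
J/III-2 aff II-2×II-1: jj
⇒ J over [I-1,I-2,II-1,II-2,III-1,III-2]: 7 consistent
W/I-1 un ·: WW|Ww
W/I-2 ? ·: WW|Ww|ww
W/II-1 un I-1×I-2: WW|Ww
W/II-2 aff ·: ww
W/III-1 un II-2×II-1: Ww
W/III-2 ? II-2×II-1: Ww|ww
⇒ W over [I-1,I-2,II-1,II-2,III-1,III-2]: 14 consistent

III-2 ∈ {jj Ww, jj ww}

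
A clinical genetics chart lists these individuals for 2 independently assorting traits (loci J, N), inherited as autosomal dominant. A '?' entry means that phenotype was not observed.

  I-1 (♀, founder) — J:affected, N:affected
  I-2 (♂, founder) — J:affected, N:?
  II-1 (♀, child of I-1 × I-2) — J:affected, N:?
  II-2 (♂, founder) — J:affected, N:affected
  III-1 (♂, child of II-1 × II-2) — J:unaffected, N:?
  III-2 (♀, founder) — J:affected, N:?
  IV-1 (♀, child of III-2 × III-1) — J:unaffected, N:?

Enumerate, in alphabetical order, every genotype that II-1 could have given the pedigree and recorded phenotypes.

J/I-1 aff ·: Jj|JJ
J/I-2 aff ·: Jj|JJ
J/II-1 aff I-1×I-2: Jj
J/II-2 aff ·: Jj
J/III-1 un II-1×II-2: jj
J/III-2 aff ·: Jj
J/IV-1 un III-2×III-1: jj
⇒ J over [I-1,I-2,II-1,II-2,III-1,III-2,IV-1]: 3 consistent
N/I-1 aff ·: Nn|NN
N/I-2 ? ·: nn|Nn|NN
N/II-1 ? I-1×I-2: nn|Nn|NN
N/II-2 aff ·: Nn|NN
N/III-1 ? II-1×II-2: nn|Nn|NN
N/III-2 ? ·: nn|Nn|NN
N/IV-1 ? III-2×III-1: nn|Nn|NN
⇒ N over [I-1,I-2,II-1,II-2,III-1,III-2,IV-1]: 226 consistent

II-1 ∈ {Jj NN, Jj Nn, Jj nn}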